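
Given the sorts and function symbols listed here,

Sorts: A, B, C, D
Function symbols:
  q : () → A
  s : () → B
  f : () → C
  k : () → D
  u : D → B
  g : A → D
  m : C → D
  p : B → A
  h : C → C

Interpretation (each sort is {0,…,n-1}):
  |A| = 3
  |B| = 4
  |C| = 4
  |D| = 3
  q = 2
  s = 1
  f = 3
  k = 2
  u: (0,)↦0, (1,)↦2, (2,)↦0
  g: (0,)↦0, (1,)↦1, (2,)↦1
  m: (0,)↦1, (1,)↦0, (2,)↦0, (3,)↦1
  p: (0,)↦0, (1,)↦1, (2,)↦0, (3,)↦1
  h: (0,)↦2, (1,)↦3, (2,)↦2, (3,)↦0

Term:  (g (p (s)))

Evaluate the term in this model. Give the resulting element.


  s = 1
  (p (s)) = p(1,) = 1
  (g (p (s))) = g(1,) = 1

value = 1


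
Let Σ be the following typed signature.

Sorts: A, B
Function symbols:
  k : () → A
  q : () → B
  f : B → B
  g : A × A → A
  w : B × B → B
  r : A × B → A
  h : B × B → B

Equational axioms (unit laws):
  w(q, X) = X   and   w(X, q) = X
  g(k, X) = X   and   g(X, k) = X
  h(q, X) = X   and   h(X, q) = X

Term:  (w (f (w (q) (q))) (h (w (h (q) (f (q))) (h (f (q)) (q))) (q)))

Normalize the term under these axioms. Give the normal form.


1. (w (f (w (q) (q))) (h (w (h (q) (f (q))) (h (f (q)) (q))) (q)))  →  (w (f (q)) (h (w (h (q) (f (q))) (h (f (q)) (q))) (q)))
2. (w (f (q)) (h (w (h (q) (f (q))) (h (f (q)) (q))) (q)))  →  (w (f (q)) (w (h (q) (f (q))) (h (f (q)) (q))))
3. (w (f (q)) (w (h (q) (f (q))) (h (f (q)) (q))))  →  (w (f (q)) (w (f (q)) (h (f (q)) (q))))
4. (w (f (q)) (w (f (q)) (h (f (q)) (q))))  →  (w (f (q)) (w (f (q)) (f (q))))

normal form = (w (f (q)) (w (f (q)) (f (q))))


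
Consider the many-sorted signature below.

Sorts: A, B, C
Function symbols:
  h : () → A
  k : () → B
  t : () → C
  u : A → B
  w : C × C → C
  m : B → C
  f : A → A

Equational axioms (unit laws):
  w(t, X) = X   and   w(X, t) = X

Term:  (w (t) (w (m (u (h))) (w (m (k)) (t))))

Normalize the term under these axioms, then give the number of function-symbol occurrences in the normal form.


size = 6

1. (w (t) (w (m (u (h))) (w (m (k)) (t))))  →  (w (m (u (h))) (w (m (k)) (t)))
2. (w (m (u (h))) (w (m (k)) (t)))  →  (w (m (u (h))) (m (k)))
normal form: (w (m (u (h))) (m (k)))


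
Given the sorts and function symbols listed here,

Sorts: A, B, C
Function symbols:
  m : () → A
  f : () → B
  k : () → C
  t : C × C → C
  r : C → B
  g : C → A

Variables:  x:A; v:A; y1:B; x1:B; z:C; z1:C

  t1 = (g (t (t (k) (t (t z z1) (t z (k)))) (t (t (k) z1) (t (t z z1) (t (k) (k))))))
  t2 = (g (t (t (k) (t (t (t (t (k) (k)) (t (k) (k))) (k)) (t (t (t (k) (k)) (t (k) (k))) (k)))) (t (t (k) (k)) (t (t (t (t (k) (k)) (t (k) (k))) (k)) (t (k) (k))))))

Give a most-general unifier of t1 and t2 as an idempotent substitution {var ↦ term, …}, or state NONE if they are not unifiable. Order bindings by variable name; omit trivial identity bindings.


{z ↦ (t (t (k) (k)) (t (k) (k))), z1 ↦ (k)}


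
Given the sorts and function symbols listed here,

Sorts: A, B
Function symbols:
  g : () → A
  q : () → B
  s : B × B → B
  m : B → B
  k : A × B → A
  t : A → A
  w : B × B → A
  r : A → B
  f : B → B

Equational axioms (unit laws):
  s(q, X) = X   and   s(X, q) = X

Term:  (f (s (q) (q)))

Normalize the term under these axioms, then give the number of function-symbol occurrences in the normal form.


1. (f (s (q) (q)))  →  (f (q))
normal form: (f (q))

size = 2


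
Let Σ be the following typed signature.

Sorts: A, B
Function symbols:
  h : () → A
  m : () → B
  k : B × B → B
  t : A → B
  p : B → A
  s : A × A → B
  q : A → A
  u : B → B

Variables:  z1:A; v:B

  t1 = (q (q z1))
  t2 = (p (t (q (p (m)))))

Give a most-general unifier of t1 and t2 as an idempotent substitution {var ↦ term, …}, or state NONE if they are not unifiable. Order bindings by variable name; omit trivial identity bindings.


NONE (not unifiable)

head clash or occurs-check failure — not unifiable


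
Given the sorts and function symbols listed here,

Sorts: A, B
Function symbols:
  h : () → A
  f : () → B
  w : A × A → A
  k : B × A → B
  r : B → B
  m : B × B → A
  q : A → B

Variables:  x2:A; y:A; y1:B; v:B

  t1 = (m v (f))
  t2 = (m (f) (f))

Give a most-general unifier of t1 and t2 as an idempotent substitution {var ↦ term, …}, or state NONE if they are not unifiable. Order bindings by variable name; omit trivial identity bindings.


{v ↦ (f)}


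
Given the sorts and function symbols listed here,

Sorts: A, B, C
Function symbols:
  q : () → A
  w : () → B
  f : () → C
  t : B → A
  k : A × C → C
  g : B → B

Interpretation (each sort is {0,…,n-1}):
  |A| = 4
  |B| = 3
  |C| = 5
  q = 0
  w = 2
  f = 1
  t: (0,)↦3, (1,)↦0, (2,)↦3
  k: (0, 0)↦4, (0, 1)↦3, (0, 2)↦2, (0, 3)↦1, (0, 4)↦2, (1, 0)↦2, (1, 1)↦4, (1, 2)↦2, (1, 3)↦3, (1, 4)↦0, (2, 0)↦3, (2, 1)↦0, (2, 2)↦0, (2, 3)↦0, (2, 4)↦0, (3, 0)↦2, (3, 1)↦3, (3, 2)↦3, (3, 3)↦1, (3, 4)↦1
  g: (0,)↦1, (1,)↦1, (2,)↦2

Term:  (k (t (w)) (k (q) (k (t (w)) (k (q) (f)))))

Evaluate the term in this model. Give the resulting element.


value = 1

  w = 2
  (t (w)) = t(2,) = 3
  q = 0
  w = 2
  (t (w)) = t(2,) = 3
  q = 0
  f = 1
  (k (q) (f)) = k(0, 1) = 3
  (k (t (w)) (k (q) (f))) = k(3, 3) = 1
  (k (q) (k (t (w)) (k (q) (f)))) = k(0, 1) = 3
  (k (t (w)) (k (q) (k (t (w)) (k (q) (f))))) = k(3, 3) = 1


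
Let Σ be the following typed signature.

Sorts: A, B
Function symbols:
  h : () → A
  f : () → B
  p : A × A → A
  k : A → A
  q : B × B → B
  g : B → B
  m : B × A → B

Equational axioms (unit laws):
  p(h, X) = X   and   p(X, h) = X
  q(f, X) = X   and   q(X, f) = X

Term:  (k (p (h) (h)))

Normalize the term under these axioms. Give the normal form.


1. (k (p (h) (h)))  →  (k (h))

normal form = (k (h))


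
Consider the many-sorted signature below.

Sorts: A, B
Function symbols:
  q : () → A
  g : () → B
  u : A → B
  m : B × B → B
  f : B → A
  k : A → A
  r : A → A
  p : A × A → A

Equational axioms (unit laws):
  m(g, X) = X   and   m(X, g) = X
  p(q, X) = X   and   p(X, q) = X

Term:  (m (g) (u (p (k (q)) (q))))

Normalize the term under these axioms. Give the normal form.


normal form = (u (k (q)))

1. (m (g) (u (p (k (q)) (q))))  →  (u (p (k (q)) (q)))
2. (u (p (k (q)) (q)))  →  (u (k (q)))


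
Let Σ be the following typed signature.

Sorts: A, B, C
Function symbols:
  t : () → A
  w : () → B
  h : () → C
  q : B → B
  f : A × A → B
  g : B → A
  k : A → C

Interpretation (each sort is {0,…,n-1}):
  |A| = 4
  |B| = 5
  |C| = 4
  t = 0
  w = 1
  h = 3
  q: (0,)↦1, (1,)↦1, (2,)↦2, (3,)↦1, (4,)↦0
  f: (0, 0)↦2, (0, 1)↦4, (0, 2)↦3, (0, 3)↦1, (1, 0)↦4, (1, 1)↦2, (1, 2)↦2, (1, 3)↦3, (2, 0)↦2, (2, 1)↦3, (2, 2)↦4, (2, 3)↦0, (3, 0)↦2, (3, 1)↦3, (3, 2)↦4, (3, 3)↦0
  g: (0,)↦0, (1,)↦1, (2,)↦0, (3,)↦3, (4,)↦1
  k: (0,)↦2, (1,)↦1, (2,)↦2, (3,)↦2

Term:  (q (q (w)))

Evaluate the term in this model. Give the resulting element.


  w = 1
  (q (w)) = q(1,) = 1
  (q (q (w))) = q(1,) = 1

value = 1


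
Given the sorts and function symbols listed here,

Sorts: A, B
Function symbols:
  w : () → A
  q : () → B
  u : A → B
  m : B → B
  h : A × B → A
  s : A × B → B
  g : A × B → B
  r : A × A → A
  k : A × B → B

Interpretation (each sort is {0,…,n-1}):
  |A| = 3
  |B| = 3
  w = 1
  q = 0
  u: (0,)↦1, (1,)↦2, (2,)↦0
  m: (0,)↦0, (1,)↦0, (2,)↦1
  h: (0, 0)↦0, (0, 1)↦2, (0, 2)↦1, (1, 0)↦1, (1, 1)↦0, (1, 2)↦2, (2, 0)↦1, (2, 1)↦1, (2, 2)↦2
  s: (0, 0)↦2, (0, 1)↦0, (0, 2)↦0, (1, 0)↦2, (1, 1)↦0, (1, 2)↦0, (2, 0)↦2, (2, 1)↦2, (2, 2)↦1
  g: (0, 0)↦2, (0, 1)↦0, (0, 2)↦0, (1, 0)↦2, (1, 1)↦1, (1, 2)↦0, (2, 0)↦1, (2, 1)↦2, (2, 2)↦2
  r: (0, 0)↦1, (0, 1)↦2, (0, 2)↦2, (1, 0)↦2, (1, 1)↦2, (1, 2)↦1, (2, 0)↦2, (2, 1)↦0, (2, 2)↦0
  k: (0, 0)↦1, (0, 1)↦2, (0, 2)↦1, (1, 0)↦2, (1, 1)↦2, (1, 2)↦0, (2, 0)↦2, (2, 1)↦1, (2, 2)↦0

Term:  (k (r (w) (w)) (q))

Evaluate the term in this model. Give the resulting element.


  w = 1
  w = 1
  (r (w) (w)) = r(1, 1) = 2
  q = 0
  (k (r (w) (w)) (q)) = k(2, 0) = 2

value = 2


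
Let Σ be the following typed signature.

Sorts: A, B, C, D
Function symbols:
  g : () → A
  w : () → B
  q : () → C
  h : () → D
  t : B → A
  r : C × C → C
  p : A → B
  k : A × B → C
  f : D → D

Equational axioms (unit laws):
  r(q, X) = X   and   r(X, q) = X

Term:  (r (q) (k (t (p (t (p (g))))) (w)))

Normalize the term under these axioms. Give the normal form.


1. (r (q) (k (t (p (t (p (g))))) (w)))  →  (k (t (p (t (p (g))))) (w))

normal form = (k (t (p (t (p (g))))) (w))


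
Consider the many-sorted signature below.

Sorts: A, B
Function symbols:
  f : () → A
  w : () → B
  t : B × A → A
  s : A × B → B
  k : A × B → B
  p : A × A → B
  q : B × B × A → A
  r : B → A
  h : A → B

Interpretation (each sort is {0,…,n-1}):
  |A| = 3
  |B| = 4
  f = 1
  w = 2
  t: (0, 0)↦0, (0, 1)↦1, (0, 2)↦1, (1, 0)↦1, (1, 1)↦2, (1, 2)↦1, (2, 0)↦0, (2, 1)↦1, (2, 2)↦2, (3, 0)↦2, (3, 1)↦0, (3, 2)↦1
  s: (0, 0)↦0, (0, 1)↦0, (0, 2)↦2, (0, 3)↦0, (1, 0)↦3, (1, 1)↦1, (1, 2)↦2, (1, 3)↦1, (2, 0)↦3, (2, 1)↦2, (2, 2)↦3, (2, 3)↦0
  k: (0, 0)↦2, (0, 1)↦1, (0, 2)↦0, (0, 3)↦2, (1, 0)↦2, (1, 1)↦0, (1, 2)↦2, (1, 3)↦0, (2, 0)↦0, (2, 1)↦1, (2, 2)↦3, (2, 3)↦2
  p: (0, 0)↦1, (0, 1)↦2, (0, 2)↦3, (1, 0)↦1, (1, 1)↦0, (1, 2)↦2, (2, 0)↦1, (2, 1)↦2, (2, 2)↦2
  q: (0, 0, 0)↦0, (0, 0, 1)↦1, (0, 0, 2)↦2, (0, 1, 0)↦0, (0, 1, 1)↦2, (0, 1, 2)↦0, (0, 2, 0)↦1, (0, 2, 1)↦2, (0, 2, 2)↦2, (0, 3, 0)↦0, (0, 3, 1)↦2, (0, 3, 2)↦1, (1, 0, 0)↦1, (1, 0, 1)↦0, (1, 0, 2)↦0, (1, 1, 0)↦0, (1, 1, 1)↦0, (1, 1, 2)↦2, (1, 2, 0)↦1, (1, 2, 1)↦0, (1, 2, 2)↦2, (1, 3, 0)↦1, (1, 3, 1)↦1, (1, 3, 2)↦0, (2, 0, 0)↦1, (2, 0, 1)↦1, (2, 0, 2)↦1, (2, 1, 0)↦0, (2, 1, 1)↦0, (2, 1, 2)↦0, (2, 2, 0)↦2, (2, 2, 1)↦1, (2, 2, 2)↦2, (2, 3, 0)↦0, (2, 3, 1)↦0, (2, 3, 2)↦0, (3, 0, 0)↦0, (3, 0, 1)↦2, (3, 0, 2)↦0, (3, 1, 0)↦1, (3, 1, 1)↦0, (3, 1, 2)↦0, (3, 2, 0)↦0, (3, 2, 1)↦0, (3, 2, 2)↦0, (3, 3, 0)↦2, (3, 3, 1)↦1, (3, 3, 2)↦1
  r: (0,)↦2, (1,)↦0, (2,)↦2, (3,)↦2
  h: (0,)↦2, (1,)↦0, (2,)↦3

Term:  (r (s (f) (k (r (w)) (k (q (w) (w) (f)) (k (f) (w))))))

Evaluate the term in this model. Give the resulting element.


  f = 1
  w = 2
  (r (w)) = r(2,) = 2
  w = 2
  w = 2
  f = 1
  (q (w) (w) (f)) = q(2, 2, 1) = 1
  f = 1
  w = 2
  (k (f) (w)) = k(1, 2) = 2
  (k (q (w) (w) (f)) (k (f) (w))) = k(1, 2) = 2
  (k (r (w)) (k (q (w) (w) (f)) (k (f) (w)))) = k(2, 2) = 3
  (s (f) (k (r (w)) (k (q (w) (w) (f)) (k (f) (w))))) = s(1, 3) = 1
  (r (s (f) (k (r (w)) (k (q (w) (w) (f)) (k (f) (w)))))) = r(1,) = 0

value = 0


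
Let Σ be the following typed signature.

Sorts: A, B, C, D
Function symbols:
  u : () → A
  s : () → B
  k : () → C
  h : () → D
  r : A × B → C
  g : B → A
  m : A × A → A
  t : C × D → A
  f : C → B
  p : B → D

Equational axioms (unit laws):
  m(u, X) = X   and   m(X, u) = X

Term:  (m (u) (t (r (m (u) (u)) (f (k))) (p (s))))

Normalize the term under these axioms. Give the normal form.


normal form = (t (r (u) (f (k))) (p (s)))

1. (m (u) (t (r (m (u) (u)) (f (k))) (p (s))))  →  (t (r (m (u) (u)) (f (k))) (p (s)))
2. (t (r (m (u) (u)) (f (k))) (p (s)))  →  (t (r (u) (f (k))) (p (s)))


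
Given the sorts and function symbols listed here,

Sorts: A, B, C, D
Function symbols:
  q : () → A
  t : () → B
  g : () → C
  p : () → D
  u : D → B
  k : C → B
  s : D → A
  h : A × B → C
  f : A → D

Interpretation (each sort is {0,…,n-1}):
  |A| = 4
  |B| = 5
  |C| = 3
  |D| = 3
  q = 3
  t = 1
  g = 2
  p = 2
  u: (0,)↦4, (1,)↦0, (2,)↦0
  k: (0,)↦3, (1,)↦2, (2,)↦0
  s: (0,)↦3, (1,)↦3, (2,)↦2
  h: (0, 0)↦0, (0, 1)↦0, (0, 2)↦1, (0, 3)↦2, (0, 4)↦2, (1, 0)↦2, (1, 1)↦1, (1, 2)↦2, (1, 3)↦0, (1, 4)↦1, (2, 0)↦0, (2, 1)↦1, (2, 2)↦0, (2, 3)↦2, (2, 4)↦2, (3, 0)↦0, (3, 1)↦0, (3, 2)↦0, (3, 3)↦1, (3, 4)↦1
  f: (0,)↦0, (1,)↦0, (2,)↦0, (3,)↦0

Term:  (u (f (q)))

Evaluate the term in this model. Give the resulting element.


  q = 3
  (f (q)) = f(3,) = 0
  (u (f (q))) = u(0,) = 4

value = 4


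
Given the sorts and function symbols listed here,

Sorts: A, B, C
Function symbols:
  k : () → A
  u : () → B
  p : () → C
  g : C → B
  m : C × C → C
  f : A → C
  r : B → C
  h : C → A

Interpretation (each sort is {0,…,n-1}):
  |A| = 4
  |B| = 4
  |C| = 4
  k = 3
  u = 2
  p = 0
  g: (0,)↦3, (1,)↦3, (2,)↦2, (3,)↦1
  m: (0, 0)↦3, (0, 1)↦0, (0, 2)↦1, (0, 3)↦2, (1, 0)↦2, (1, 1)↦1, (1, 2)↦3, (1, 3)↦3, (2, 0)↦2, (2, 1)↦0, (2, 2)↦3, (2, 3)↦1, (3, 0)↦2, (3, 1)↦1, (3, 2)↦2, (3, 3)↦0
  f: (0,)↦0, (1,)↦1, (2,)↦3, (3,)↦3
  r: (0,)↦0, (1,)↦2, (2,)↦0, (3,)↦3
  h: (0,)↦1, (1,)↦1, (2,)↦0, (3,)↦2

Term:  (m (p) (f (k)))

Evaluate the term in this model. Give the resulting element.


value = 2

  p = 0
  k = 3
  (f (k)) = f(3,) = 3
  (m (p) (f (k))) = m(0, 3) = 2


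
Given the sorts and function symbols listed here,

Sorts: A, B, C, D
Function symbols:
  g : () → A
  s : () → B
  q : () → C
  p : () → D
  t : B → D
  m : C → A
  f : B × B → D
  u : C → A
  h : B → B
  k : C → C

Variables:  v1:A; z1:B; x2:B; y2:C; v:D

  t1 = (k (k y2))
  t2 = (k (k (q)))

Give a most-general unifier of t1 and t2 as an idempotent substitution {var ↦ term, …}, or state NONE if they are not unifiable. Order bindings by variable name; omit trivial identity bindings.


{y2 ↦ (q)}


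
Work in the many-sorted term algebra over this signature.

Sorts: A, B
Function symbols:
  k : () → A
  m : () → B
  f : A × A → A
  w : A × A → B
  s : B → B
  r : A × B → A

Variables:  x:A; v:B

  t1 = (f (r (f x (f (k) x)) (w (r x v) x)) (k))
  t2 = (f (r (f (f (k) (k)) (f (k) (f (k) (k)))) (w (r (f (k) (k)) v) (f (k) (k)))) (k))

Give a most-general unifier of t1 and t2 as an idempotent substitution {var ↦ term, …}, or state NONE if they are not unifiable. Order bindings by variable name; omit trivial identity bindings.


{x ↦ (f (k) (k))}


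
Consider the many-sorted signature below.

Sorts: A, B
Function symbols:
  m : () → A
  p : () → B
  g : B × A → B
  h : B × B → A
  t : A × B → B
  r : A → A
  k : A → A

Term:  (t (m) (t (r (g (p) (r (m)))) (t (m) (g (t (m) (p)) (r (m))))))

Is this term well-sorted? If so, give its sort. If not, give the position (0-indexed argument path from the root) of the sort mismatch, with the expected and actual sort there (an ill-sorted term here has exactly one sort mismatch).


ill-sorted at position [1, 0, 0]: expected A, got B

  (m) : A
        (p) : B
          (m) : A
        (r (m)) : A
      (g (p) (r (m))) : B
    (r (g (p) (r (m)))) : ✗ arg 0 at [1, 0, 0] has sort B, expected A
      (m) : A
          (m) : A
          (p) : B
        (t (m) (p)) : B
          (m) : A
        (r (m)) : A
      (g (t (m) (p)) (r (m))) : B
    (t (m) (g (t (m) (p)) (r (m)))) : B


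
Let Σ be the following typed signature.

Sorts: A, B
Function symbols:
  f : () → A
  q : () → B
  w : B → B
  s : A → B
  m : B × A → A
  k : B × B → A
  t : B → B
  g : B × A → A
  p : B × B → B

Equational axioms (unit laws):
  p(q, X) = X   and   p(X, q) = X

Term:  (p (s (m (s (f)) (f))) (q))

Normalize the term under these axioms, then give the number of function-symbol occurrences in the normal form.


size = 5

1. (p (s (m (s (f)) (f))) (q))  →  (s (m (s (f)) (f)))
normal form: (s (m (s (f)) (f)))


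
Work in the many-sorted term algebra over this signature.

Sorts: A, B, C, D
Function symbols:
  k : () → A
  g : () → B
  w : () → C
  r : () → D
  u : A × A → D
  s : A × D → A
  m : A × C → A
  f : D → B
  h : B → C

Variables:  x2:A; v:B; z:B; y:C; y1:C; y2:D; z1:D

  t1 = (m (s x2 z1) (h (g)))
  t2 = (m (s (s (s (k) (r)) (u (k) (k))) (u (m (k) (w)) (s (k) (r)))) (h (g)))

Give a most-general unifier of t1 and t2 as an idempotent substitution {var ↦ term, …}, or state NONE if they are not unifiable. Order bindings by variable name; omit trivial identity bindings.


{x2 ↦ (s (s (k) (r)) (u (k) (k))), z1 ↦ (u (m (k) (w)) (s (k) (r)))}


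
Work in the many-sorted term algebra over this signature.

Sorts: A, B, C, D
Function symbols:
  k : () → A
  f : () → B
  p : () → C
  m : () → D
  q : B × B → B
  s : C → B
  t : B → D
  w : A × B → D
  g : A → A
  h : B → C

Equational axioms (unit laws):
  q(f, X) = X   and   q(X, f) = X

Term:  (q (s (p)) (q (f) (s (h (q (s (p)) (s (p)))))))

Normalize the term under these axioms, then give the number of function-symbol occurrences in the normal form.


1. (q (s (p)) (q (f) (s (h (q (s (p)) (s (p)))))))  →  (q (s (p)) (s (h (q (s (p)) (s (p))))))
normal form: (q (s (p)) (s (h (q (s (p)) (s (p))))))

size = 10


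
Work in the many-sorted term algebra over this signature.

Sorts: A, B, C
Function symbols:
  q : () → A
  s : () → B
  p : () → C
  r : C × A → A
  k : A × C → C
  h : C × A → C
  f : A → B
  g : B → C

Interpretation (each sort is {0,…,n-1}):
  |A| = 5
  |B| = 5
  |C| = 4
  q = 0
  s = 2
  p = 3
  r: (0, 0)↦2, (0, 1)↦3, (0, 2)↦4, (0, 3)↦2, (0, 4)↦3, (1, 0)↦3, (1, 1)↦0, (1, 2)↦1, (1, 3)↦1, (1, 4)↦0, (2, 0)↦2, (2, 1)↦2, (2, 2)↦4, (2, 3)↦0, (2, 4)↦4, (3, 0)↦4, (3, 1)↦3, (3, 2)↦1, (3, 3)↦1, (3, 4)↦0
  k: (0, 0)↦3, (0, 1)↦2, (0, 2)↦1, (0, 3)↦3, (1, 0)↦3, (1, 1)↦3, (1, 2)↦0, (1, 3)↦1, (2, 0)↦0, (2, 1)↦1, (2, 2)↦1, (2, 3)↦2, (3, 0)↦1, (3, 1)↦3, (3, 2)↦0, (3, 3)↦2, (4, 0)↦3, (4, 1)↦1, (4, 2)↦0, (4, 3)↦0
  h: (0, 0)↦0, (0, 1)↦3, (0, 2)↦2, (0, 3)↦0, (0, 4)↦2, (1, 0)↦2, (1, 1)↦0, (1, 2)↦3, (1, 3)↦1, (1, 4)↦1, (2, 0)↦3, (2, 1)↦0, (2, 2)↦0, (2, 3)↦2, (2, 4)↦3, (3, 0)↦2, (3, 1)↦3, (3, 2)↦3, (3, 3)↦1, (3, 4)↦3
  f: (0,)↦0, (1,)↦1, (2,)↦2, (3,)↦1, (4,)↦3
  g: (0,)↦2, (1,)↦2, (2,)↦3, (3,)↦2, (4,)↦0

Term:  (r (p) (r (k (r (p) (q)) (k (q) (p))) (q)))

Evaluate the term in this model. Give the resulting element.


value = 1

  p = 3
  p = 3
  q = 0
  (r (p) (q)) = r(3, 0) = 4
  q = 0
  p = 3
  (k (q) (p)) = k(0, 3) = 3
  (k (r (p) (q)) (k (q) (p))) = k(4, 3) = 0
  q = 0
  (r (k (r (p) (q)) (k (q) (p))) (q)) = r(0, 0) = 2
  (r (p) (r (k (r (p) (q)) (k (q) (p))) (q))) = r(3, 2) = 1


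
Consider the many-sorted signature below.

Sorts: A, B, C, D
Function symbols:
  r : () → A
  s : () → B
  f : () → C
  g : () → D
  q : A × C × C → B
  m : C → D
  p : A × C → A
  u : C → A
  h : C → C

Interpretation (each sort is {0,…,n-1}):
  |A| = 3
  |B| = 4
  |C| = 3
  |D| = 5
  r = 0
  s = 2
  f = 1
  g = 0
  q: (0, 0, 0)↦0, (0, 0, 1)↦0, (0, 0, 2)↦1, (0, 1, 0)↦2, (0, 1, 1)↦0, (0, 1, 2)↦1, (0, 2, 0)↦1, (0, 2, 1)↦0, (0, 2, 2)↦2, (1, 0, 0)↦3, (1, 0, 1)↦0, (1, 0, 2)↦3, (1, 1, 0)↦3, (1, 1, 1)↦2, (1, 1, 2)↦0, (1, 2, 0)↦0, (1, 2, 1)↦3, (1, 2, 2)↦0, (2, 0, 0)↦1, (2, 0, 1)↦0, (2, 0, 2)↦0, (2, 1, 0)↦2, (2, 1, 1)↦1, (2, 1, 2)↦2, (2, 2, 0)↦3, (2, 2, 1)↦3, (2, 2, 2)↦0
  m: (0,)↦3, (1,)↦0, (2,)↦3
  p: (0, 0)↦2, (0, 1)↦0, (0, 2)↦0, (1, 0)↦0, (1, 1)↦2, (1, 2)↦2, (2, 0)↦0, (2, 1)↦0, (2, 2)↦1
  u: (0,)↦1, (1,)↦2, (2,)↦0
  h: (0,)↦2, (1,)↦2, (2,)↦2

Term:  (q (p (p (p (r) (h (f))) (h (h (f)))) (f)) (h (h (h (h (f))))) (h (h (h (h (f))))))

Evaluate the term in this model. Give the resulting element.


  r = 0
  f = 1
  (h (f)) = h(1,) = 2
  (p (r) (h (f))) = p(0, 2) = 0
  f = 1
  (h (f)) = h(1,) = 2
  (h (h (f))) = h(2,) = 2
  (p (p (r) (h (f))) (h (h (f)))) = p(0, 2) = 0
  f = 1
  (p (p (p (r) (h (f))) (h (h (f)))) (f)) = p(0, 1) = 0
  f = 1
  (h (f)) = h(1,) = 2
  (h (h (f))) = h(2,) = 2
  (h (h (h (f)))) = h(2,) = 2
  (h (h (h (h (f))))) = h(2,) = 2
  f = 1
  (h (f)) = h(1,) = 2
  (h (h (f))) = h(2,) = 2
  (h (h (h (f)))) = h(2,) = 2
  (h (h (h (h (f))))) = h(2,) = 2
  (q (p (p (p (r) (h (f))) (h (h (f)))) (f)) (h (h (h (h (f))))) (h (h (h (h (f)))))) = q(0, 2, 2) = 2

value = 2


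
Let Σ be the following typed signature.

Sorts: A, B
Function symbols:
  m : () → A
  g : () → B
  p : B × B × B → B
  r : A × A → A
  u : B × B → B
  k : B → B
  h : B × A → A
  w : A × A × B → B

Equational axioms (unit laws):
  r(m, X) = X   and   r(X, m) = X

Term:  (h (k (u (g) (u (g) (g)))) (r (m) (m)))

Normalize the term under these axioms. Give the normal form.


1. (h (k (u (g) (u (g) (g)))) (r (m) (m)))  →  (h (k (u (g) (u (g) (g)))) (m))

normal form = (h (k (u (g) (u (g) (g)))) (m))


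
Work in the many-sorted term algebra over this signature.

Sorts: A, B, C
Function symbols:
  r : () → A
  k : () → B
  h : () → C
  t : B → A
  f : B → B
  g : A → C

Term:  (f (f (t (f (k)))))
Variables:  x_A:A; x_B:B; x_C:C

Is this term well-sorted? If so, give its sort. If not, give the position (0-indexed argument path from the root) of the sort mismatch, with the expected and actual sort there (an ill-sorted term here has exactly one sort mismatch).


ill-sorted at position [0, 0]: expected B, got A

        (k) : B
      (f (k)) : B
    (t (f (k))) : A
  (f (t (f (k)))) : ✗ arg 0 at [0, 0] has sort A, expected B


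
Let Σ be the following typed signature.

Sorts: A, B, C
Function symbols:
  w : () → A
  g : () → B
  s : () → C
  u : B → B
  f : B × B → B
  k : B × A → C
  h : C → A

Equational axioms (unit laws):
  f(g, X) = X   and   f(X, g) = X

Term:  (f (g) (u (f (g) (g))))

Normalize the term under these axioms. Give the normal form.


1. (f (g) (u (f (g) (g))))  →  (u (f (g) (g)))
2. (u (f (g) (g)))  →  (u (g))

normal form = (u (g))


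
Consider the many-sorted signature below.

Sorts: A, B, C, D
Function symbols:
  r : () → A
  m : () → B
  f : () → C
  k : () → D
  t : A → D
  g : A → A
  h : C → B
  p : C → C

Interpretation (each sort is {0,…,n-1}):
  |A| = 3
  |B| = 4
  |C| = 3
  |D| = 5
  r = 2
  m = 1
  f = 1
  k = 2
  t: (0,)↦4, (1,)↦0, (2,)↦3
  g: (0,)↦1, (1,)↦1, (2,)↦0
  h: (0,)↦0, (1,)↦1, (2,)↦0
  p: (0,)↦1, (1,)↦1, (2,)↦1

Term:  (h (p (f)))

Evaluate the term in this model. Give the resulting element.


value = 1

  f = 1
  (p (f)) = p(1,) = 1
  (h (p (f))) = h(1,) = 1


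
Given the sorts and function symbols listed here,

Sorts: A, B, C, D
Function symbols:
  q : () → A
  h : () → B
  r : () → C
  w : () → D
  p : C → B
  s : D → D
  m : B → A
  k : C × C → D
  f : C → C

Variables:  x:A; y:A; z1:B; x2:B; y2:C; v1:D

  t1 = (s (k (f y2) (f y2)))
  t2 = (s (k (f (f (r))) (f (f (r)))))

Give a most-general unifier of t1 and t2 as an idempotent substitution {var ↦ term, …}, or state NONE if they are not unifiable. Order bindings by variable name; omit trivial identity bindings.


{y2 ↦ (f (r))}


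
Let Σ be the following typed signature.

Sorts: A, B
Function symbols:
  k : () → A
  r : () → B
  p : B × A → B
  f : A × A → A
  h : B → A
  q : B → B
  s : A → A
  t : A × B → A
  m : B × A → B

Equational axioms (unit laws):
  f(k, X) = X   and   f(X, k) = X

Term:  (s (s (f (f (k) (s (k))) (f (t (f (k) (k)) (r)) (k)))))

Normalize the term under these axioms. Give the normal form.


normal form = (s (s (f (s (k)) (t (k) (r)))))

1. (s (s (f (f (k) (s (k))) (f (t (f (k) (k)) (r)) (k)))))  →  (s (s (f (s (k)) (f (t (f (k) (k)) (r)) (k)))))
2. (s (s (f (s (k)) (f (t (f (k) (k)) (r)) (k)))))  →  (s (s (f (s (k)) (t (f (k) (k)) (r)))))
3. (s (s (f (s (k)) (t (f (k) (k)) (r)))))  →  (s (s (f (s (k)) (t (k) (r)))))


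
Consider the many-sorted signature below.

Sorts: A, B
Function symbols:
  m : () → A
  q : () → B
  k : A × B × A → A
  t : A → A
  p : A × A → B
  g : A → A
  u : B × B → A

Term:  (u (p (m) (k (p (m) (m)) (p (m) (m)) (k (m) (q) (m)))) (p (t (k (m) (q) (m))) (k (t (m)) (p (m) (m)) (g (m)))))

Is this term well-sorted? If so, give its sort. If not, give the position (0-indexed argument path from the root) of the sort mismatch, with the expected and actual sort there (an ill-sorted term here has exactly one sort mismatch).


ill-sorted at position [0, 1, 0]: expected A, got B

    (m) : A
        (m) : A
        (m) : A
      (p (m) (m)) : B
        (m) : A
        (m) : A
      (p (m) (m)) : B
        (m) : A
        (q) : B
        (m) : A
      (k (m) (q) (m)) : A
    (k (p (m) (m)) (p (m) (m)) (k (m) (q) (m))) : ✗ arg 0 at [0, 1, 0] has sort B, expected A
        (m) : A
        (q) : B
        (m) : A
      (k (m) (q) (m)) : A
    (t (k (m) (q) (m))) : A
        (m) : A
      (t (m)) : A
        (m) : A
        (m) : A
      (p (m) (m)) : B
        (m) : A
      (g (m)) : A
    (k (t (m)) (p (m) (m)) (g (m))) : A
  (p (t (k (m) (q) (m))) (k (t (m)) (p (m) (m)) (g (m)))) : B


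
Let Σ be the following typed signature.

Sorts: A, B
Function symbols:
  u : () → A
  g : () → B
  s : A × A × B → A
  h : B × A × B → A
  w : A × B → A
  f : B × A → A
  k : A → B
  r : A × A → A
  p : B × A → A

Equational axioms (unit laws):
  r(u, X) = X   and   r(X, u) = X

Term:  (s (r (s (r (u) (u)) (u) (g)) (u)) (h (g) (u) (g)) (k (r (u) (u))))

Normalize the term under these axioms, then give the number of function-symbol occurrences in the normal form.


size = 11

1. (s (r (s (r (u) (u)) (u) (g)) (u)) (h (g) (u) (g)) (k (r (u) (u))))  →  (s (s (r (u) (u)) (u) (g)) (h (g) (u) (g)) (k (r (u) (u))))
2. (s (s (r (u) (u)) (u) (g)) (h (g) (u) (g)) (k (r (u) (u))))  →  (s (s (u) (u) (g)) (h (g) (u) (g)) (k (r (u) (u))))
3. (s (s (u) (u) (g)) (h (g) (u) (g)) (k (r (u) (u))))  →  (s (s (u) (u) (g)) (h (g) (u) (g)) (k (u)))
normal form: (s (s (u) (u) (g)) (h (g) (u) (g)) (k (u)))


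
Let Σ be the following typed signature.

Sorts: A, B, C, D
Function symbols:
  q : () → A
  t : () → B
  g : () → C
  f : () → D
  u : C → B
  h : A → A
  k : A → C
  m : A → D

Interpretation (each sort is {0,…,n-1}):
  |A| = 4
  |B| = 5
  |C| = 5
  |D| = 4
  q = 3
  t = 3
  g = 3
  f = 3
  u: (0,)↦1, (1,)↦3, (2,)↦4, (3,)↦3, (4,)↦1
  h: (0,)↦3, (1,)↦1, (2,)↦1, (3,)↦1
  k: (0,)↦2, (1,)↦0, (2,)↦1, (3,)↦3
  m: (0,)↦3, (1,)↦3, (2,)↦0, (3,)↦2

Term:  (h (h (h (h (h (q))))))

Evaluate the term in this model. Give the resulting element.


  q = 3
  (h (q)) = h(3,) = 1
  (h (h (q))) = h(1,) = 1
  (h (h (h (q)))) = h(1,) = 1
  (h (h (h (h (q))))) = h(1,) = 1
  (h (h (h (h (h (q)))))) = h(1,) = 1

value = 1


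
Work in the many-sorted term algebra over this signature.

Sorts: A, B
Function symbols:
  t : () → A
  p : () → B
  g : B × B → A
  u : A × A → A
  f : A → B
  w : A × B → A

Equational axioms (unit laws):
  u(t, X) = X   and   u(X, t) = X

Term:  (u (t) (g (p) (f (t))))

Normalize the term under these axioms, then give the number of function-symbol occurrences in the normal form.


size = 4

1. (u (t) (g (p) (f (t))))  →  (g (p) (f (t)))
normal form: (g (p) (f (t)))


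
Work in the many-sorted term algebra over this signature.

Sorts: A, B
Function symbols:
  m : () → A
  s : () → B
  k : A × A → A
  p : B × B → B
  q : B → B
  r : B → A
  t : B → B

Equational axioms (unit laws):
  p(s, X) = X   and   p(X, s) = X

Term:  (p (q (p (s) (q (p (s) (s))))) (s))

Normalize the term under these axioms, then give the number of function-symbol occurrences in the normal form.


size = 3

1. (p (q (p (s) (q (p (s) (s))))) (s))  →  (q (p (s) (q (p (s) (s)))))
2. (q (p (s) (q (p (s) (s)))))  →  (q (q (p (s) (s))))
3. (q (q (p (s) (s))))  →  (q (q (s)))
normal form: (q (q (s)))


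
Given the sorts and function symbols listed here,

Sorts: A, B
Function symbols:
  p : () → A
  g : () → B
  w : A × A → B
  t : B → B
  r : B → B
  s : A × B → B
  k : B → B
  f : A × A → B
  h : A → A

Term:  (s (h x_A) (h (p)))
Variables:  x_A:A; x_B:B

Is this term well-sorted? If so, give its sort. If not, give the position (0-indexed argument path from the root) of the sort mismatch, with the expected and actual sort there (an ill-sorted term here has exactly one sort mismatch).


    x_A : A
  (h x_A) : A
    (p) : A
  (h (p)) : A
(s (h x_A) (h (p))) : ✗ arg 1 at [1] has sort A, expected B

ill-sorted at position [1]: expected B, got A


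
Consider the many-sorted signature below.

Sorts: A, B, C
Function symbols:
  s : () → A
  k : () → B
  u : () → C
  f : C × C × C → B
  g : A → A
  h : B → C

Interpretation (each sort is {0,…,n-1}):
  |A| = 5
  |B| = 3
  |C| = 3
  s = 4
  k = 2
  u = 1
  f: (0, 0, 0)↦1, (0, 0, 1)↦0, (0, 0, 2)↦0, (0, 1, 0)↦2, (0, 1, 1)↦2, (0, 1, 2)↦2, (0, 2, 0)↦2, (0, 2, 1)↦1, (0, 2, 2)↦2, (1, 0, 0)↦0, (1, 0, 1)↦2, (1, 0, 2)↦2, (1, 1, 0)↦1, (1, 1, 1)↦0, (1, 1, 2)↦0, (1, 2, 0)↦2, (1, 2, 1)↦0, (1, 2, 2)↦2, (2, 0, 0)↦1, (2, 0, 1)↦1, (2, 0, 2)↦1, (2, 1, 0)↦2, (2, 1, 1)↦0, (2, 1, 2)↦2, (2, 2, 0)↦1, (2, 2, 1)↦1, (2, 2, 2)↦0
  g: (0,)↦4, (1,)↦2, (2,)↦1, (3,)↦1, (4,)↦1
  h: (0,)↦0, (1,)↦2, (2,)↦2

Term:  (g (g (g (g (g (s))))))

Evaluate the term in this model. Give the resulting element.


  s = 4
  (g (s)) = g(4,) = 1
  (g (g (s))) = g(1,) = 2
  (g (g (g (s)))) = g(2,) = 1
  (g (g (g (g (s))))) = g(1,) = 2
  (g (g (g (g (g (s)))))) = g(2,) = 1

value = 1


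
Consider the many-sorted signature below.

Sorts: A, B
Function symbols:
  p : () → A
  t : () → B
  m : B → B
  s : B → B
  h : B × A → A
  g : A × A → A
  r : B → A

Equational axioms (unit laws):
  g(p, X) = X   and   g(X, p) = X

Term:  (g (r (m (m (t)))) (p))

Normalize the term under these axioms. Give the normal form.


normal form = (r (m (m (t))))

1. (g (r (m (m (t)))) (p))  →  (r (m (m (t))))


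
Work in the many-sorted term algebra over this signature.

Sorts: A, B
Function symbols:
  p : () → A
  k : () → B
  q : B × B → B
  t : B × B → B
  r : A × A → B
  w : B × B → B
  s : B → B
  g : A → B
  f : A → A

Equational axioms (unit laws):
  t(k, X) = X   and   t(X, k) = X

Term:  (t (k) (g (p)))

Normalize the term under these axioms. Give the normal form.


1. (t (k) (g (p)))  →  (g (p))

normal form = (g (p))


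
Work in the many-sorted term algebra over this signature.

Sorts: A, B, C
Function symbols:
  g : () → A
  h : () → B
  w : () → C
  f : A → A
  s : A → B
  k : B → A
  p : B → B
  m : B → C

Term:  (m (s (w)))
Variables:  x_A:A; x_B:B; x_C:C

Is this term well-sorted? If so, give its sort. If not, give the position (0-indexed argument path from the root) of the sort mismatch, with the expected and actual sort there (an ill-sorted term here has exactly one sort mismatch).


    (w) : C
  (s (w)) : ✗ arg 0 at [0, 0] has sort C, expected A

ill-sorted at position [0, 0]: expected A, got C


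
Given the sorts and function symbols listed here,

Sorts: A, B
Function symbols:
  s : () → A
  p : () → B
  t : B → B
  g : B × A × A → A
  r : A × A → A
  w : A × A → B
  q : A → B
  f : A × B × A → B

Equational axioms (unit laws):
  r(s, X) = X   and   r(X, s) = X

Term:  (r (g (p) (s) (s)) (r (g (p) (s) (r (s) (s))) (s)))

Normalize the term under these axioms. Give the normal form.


1. (r (g (p) (s) (s)) (r (g (p) (s) (r (s) (s))) (s)))  →  (r (g (p) (s) (s)) (g (p) (s) (r (s) (s))))
2. (r (g (p) (s) (s)) (g (p) (s) (r (s) (s))))  →  (r (g (p) (s) (s)) (g (p) (s) (s)))

normal form = (r (g (p) (s) (s)) (g (p) (s) (s)))


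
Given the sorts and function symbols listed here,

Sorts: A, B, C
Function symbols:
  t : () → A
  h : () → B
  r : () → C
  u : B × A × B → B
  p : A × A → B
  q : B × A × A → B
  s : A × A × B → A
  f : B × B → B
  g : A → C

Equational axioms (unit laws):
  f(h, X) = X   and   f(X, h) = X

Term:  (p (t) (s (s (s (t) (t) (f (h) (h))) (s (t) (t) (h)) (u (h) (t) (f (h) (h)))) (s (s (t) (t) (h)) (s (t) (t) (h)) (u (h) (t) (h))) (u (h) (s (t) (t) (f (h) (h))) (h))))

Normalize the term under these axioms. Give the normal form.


normal form = (p (t) (s (s (s (t) (t) (h)) (s (t) (t) (h)) (u (h) (t) (h))) (s (s (t) (t) (h)) (s (t) (t) (h)) (u (h) (t) (h))) (u (h) (s (t) (t) (h)) (h))))

1. (p (t) (s (s (s (t) (t) (f (h) (h))) (s (t) (t) (h)) (u (h) (t) (f (h) (h)))) (s (s (t) (t) (h)) (s (t) (t) (h)) (u (h) (t) (h))) (u (h) (s (t) (t) (f (h) (h))) (h))))  →  (p (t) (s (s (s (t) (t) (h)) (s (t) (t) (h)) (u (h) (t) (f (h) (h)))) (s (s (t) (t) (h)) (s (t) (t) (h)) (u (h) (t) (h))) (u (h) (s (t) (t) (f (h) (h))) (h))))
2. (p (t) (s (s (s (t) (t) (h)) (s (t) (t) (h)) (u (h) (t) (f (h) (h)))) (s (s (t) (t) (h)) (s (t) (t) (h)) (u (h) (t) (h))) (u (h) (s (t) (t) (f (h) (h))) (h))))  →  (p (t) (s (s (s (t) (t) (h)) (s (t) (t) (h)) (u (h) (t) (h))) (s (s (t) (t) (h)) (s (t) (t) (h)) (u (h) (t) (h))) (u (h) (s (t) (t) (f (h) (h))) (h))))
3. (p (t) (s (s (s (t) (t) (h)) (s (t) (t) (h)) (u (h) (t) (h))) (s (s (t) (t) (h)) (s (t) (t) (h)) (u (h) (t) (h))) (u (h) (s (t) (t) (f (h) (h))) (h))))  →  (p (t) (s (s (s (t) (t) (h)) (s (t) (t) (h)) (u (h) (t) (h))) (s (s (t) (t) (h)) (s (t) (t) (h)) (u (h) (t) (h))) (u (h) (s (t) (t) (h)) (h))))


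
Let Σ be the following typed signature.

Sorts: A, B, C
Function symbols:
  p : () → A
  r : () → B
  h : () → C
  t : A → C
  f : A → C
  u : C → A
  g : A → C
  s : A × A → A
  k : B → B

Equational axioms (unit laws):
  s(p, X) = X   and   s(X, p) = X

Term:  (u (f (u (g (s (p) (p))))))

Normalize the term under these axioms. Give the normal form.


normal form = (u (f (u (g (p)))))

1. (u (f (u (g (s (p) (p))))))  →  (u (f (u (g (p)))))


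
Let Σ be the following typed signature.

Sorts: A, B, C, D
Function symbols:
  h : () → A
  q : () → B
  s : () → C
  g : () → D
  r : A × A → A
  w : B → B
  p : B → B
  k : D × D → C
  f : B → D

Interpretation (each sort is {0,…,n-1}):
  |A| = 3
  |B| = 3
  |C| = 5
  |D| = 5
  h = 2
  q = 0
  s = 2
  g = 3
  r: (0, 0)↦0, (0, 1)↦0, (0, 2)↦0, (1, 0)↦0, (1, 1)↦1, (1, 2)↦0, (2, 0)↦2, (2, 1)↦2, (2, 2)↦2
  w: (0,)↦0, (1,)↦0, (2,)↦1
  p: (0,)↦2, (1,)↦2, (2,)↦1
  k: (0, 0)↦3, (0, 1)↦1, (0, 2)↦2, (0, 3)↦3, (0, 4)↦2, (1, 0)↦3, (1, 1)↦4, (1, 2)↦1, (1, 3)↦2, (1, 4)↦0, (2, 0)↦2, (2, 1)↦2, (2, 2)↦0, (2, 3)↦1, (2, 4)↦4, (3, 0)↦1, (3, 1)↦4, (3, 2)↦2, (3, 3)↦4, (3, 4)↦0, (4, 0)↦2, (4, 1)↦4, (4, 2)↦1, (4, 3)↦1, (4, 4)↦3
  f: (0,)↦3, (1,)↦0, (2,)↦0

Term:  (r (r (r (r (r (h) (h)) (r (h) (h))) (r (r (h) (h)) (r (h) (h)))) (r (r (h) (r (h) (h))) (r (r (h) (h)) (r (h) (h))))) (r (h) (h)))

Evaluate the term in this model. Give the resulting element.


value = 2

  h = 2
  h = 2
  (r (h) (h)) = r(2, 2) = 2
  h = 2
  h = 2
  (r (h) (h)) = r(2, 2) = 2
  (r (r (h) (h)) (r (h) (h))) = r(2, 2) = 2
  h = 2
  h = 2
  (r (h) (h)) = r(2, 2) = 2
  h = 2
  h = 2
  (r (h) (h)) = r(2, 2) = 2
  (r (r (h) (h)) (r (h) (h))) = r(2, 2) = 2
  (r (r (r (h) (h)) (r (h) (h))) (r (r (h) (h)) (r (h) (h)))) = r(2, 2) = 2
  h = 2
  h = 2
  h = 2
  (r (h) (h)) = r(2, 2) = 2
  (r (h) (r (h) (h))) = r(2, 2) = 2
  h = 2
  h = 2
  (r (h) (h)) = r(2, 2) = 2
  h = 2
  h = 2
  (r (h) (h)) = r(2, 2) = 2
  (r (r (h) (h)) (r (h) (h))) = r(2, 2) = 2
  (r (r (h) (r (h) (h))) (r (r (h) (h)) (r (h) (h)))) = r(2, 2) = 2
  (r (r (r (r (h) (h)) (r (h) (h))) (r (r (h) (h)) (r (h) (h)))) (r (r (h) (r (h) (h))) (r (r (h) (h)) (r (h) (h))))) = r(2, 2) = 2
  h = 2
  h = 2
  (r (h) (h)) = r(2, 2) = 2
  (r (r (r (r (r (h) (h)) (r (h) (h))) (r (r (h) (h)) (r (h) (h)))) (r (r (h) (r (h) (h))) (r (r (h) (h)) (r (h) (h))))) (r (h) (h))) = r(2, 2) = 2


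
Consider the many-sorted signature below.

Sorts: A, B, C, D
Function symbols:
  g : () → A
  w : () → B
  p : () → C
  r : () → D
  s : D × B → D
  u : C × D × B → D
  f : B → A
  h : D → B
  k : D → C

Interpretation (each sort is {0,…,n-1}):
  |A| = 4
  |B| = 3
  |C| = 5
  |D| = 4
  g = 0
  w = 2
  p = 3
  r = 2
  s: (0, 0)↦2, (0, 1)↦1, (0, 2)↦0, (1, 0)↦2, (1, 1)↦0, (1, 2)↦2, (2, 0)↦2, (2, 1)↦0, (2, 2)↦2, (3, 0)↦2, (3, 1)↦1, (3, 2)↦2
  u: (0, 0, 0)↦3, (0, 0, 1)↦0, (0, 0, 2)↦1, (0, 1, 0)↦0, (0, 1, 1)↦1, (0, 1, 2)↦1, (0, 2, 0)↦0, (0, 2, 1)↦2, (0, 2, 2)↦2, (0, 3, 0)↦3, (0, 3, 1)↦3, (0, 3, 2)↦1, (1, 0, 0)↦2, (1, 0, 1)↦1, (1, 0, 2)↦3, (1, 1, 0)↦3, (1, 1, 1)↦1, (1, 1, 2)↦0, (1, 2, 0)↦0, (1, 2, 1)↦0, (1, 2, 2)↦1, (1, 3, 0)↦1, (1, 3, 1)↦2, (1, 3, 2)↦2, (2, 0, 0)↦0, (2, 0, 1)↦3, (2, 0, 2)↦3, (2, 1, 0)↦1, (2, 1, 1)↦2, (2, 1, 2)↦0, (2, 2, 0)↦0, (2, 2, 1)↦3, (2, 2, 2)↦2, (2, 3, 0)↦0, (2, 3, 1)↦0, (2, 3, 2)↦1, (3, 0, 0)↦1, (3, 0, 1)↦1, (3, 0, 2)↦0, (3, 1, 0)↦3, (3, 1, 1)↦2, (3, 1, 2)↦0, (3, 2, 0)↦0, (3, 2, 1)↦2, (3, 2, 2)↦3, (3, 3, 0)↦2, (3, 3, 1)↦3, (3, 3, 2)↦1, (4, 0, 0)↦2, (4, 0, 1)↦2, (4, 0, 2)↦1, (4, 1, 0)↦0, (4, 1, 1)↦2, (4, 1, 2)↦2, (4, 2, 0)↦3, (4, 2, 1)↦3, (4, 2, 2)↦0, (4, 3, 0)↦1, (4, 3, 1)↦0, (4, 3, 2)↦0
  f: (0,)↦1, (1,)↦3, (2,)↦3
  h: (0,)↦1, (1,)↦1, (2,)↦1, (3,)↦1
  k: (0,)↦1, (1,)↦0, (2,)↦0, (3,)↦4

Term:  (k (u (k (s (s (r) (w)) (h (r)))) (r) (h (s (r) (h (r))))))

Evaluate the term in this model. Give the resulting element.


  r = 2
  w = 2
  (s (r) (w)) = s(2, 2) = 2
  r = 2
  (h (r)) = h(2,) = 1
  (s (s (r) (w)) (h (r))) = s(2, 1) = 0
  (k (s (s (r) (w)) (h (r)))) = k(0,) = 1
  r = 2
  r = 2
  r = 2
  (h (r)) = h(2,) = 1
  (s (r) (h (r))) = s(2, 1) = 0
  (h (s (r) (h (r)))) = h(0,) = 1
  (u (k (s (s (r) (w)) (h (r)))) (r) (h (s (r) (h (r))))) = u(1, 2, 1) = 0
  (k (u (k (s (s (r) (w)) (h (r)))) (r) (h (s (r) (h (r)))))) = k(0,) = 1

value = 1


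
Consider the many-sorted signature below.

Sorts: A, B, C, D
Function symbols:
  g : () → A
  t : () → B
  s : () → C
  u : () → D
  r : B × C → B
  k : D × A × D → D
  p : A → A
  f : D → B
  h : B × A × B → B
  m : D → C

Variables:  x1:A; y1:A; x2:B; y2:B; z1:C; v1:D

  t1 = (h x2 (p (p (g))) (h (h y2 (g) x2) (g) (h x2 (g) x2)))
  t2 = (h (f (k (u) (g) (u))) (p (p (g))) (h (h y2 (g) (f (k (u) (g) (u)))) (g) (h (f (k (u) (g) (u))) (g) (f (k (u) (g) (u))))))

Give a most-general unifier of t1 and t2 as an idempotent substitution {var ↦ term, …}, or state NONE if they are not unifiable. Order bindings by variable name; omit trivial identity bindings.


{x2 ↦ (f (k (u) (g) (u)))}


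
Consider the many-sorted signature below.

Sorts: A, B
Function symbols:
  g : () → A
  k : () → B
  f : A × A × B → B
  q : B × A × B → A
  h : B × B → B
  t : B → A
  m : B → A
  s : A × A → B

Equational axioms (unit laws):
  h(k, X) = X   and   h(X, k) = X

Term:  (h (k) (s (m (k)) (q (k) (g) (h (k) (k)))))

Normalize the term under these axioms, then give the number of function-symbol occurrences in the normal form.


size = 7

1. (h (k) (s (m (k)) (q (k) (g) (h (k) (k)))))  →  (s (m (k)) (q (k) (g) (h (k) (k))))
2. (s (m (k)) (q (k) (g) (h (k) (k))))  →  (s (m (k)) (q (k) (g) (k)))
normal form: (s (m (k)) (q (k) (g) (k)))


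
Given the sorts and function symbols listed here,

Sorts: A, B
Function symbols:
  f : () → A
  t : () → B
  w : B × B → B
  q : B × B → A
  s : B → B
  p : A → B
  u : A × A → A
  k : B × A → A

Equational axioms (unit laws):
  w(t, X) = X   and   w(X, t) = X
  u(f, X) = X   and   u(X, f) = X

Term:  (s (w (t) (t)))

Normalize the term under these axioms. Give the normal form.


1. (s (w (t) (t)))  →  (s (t))

normal form = (s (t))


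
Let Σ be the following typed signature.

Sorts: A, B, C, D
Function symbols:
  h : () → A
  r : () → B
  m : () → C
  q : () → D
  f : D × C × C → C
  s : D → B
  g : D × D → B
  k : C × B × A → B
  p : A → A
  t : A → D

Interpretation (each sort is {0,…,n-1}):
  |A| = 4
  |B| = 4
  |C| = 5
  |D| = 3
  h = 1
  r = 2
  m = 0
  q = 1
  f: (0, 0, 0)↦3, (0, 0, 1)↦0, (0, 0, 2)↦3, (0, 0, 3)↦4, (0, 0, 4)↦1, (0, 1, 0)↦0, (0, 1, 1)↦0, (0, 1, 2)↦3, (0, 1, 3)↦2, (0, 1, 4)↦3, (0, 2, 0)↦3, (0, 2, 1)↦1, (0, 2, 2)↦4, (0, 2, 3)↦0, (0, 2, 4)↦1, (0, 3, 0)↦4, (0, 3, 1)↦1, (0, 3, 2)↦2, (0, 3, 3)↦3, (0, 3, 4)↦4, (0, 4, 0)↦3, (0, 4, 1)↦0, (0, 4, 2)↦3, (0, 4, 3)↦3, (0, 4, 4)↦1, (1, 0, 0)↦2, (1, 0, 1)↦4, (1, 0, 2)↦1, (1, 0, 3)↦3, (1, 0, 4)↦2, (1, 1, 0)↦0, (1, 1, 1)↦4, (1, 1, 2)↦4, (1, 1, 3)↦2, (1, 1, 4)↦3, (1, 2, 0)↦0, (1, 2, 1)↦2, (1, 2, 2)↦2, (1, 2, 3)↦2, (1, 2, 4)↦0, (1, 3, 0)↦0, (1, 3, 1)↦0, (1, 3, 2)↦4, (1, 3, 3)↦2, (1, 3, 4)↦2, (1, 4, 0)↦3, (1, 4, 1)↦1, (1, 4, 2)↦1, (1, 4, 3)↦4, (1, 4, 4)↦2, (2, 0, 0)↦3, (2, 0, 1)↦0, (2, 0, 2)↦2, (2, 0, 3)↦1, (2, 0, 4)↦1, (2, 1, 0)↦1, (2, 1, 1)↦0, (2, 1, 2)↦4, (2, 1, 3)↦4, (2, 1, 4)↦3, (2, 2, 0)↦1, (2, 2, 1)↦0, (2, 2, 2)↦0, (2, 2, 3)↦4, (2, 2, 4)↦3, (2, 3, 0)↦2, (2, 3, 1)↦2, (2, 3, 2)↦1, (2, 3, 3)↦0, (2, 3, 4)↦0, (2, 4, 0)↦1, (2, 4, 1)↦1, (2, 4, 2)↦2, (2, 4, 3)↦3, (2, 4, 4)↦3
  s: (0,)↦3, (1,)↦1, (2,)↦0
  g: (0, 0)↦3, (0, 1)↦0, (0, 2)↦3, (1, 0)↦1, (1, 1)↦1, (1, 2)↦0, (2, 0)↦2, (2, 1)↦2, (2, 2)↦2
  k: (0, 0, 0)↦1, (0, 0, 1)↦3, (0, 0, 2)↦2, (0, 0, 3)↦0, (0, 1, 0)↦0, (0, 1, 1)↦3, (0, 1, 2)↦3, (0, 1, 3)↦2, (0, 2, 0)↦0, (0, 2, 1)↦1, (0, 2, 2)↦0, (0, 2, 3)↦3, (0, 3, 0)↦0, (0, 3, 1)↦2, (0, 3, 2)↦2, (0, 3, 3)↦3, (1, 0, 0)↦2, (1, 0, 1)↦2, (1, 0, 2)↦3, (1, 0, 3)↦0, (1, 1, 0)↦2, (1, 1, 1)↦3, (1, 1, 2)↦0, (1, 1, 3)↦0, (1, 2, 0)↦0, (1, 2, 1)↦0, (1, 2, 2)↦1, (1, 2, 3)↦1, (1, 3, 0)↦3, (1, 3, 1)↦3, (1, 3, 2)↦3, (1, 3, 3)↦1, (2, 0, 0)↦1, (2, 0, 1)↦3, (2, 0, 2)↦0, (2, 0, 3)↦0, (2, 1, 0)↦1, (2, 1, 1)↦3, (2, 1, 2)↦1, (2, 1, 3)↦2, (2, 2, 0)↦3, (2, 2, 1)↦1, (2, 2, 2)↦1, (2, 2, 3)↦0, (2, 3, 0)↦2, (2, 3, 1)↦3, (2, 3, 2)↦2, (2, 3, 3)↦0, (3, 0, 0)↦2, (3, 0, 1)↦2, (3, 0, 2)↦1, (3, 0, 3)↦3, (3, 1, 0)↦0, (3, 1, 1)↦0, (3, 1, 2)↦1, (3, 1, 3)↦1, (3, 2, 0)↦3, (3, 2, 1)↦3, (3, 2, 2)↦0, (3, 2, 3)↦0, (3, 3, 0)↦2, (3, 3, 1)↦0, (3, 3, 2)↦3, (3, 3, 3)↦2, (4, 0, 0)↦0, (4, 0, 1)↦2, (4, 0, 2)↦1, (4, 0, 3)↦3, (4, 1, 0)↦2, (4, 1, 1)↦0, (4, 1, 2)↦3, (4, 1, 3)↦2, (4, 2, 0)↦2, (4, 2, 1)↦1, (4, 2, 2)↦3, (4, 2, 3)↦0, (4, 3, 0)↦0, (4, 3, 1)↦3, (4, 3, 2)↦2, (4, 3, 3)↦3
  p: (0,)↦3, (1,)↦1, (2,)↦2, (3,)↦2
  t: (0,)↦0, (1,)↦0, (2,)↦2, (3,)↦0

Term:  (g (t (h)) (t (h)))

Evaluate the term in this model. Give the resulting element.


  h = 1
  (t (h)) = t(1,) = 0
  h = 1
  (t (h)) = t(1,) = 0
  (g (t (h)) (t (h))) = g(0, 0) = 3

value = 3
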